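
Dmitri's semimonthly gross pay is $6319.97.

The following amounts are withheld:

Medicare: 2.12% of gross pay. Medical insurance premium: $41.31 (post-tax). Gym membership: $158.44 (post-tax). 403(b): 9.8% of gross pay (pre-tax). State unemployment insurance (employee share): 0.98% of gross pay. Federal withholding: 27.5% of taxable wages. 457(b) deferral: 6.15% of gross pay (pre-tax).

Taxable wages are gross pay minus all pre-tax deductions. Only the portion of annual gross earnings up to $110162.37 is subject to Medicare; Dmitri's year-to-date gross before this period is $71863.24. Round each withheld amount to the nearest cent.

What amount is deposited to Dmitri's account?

457(b) deferral: $6319.97 × 0.0615 = $388.68
403(b): $6319.97 × 0.098 = $619.36
Pre-tax total = $388.68 + $619.36 = $1008.04
Taxable wages = $6319.97 − $1008.04 = $5311.93
Federal withholding: $5311.93 × 0.275 = $1460.78
State unemployment insurance (employee share): $6319.97 × 0.0098 = $61.94
Medicare: cap not yet reached, full $6319.97 is subject → $6319.97 × 0.0212 = $133.98
Gym membership: $158.44
Medical insurance premium: $41.31
Total deductions = $388.68 + $619.36 + $1460.78 + $61.94 + $133.98 + $158.44 + $41.31 = $2864.49
Net pay = $6319.97 − $2864.49 = $3455.48

$3455.48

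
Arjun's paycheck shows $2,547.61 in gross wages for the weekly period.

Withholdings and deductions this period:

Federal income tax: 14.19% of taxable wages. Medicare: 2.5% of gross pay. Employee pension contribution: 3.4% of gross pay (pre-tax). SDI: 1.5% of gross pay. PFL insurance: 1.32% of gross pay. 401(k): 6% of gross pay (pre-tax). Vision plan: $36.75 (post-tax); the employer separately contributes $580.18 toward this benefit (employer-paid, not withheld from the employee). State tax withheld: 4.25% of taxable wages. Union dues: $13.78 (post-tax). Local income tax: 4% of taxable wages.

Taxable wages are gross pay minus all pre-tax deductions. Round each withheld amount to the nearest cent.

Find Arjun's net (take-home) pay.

$1,604.12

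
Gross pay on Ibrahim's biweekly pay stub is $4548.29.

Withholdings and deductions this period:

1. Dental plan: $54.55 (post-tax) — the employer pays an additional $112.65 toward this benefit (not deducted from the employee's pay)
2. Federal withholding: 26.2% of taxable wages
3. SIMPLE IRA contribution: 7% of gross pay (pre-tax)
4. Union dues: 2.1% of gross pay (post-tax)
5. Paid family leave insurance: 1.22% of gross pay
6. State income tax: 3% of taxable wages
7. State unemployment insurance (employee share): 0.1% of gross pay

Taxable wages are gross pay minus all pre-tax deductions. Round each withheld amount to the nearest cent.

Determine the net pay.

$2784.67

SIMPLE IRA contribution: $4548.29 × 0.07 = $318.38
Taxable wages = $4548.29 − $318.38 = $4229.91
State income tax: $4229.91 × 0.03 = $126.90
Federal withholding: $4229.91 × 0.262 = $1108.24
State unemployment insurance (employee share): $4548.29 × 0.001 = $4.55
Paid family leave insurance: $4548.29 × 0.0122 = $55.49
Dental plan: $54.55
Union dues: $4548.29 × 0.021 = $95.51
(Employer's $112.65 toward dental plan is not withheld from the employee.)
Total deductions = $318.38 + $126.90 + $1108.24 + $4.55 + $55.49 + $54.55 + $95.51 = $1763.62
Net pay = $4548.29 − $1763.62 = $2784.67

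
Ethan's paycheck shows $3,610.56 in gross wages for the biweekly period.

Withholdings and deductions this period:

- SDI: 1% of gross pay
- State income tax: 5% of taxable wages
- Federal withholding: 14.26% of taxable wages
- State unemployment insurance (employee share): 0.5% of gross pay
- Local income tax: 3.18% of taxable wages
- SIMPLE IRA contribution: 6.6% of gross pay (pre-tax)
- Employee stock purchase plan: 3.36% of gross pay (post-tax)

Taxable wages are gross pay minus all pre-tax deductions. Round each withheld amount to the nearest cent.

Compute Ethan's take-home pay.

$2,440.06

SIMPLE IRA contribution: $3,610.56 × 0.066 = $238.30
Taxable wages = $3,610.56 − $238.30 = $3,372.26
State income tax: $3,372.26 × 0.05 = $168.61
Local income tax: $3,372.26 × 0.0318 = $107.24
Federal withholding: $3,372.26 × 0.1426 = $480.88
State unemployment insurance (employee share): $3,610.56 × 0.005 = $18.05
SDI: $3,610.56 × 0.01 = $36.11
Employee stock purchase plan: $3,610.56 × 0.0336 = $121.31
Total deductions = $238.30 + $168.61 + $107.24 + $480.88 + $18.05 + $36.11 + $121.31 = $1,170.50
Net pay = $3,610.56 − $1,170.50 = $2,440.06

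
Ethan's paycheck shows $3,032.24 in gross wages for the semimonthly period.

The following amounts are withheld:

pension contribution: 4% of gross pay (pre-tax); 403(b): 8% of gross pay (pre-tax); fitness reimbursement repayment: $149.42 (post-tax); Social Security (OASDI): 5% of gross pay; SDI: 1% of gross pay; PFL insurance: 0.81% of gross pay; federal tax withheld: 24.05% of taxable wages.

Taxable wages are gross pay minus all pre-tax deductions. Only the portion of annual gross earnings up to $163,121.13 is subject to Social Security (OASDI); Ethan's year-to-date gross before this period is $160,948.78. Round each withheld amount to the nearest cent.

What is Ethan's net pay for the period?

$1,713.71

403(b): $3,032.24 × 0.08 = $242.58
Pension contribution: $3,032.24 × 0.04 = $121.29
Pre-tax total = $242.58 + $121.29 = $363.87
Taxable wages = $3,032.24 − $363.87 = $2,668.37
Federal tax withheld: $2,668.37 × 0.2405 = $641.74
Social Security (OASDI): only $163,121.13 − $160,948.78 = $2,172.35 of this check is subject → $2,172.35 × 0.05 = $108.62
PFL insurance: $3,032.24 × 0.0081 = $24.56
SDI: $3,032.24 × 0.01 = $30.32
Fitness reimbursement repayment: $149.42
Total deductions = $242.58 + $121.29 + $641.74 + $108.62 + $24.56 + $30.32 + $149.42 = $1,318.53
Net pay = $3,032.24 − $1,318.53 = $1,713.71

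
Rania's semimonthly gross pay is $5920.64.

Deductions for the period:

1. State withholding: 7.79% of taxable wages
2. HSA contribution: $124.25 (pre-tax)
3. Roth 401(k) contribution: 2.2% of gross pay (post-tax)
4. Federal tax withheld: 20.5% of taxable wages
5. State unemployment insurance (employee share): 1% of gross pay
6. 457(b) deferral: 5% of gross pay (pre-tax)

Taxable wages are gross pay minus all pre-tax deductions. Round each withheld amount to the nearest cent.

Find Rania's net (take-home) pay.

$3754.85

HSA contribution: $124.25
457(b) deferral: $5920.64 × 0.05 = $296.03
Pre-tax total = $124.25 + $296.03 = $420.28
Taxable wages = $5920.64 − $420.28 = $5500.36
State withholding: $5500.36 × 0.0779 = $428.48
Federal tax withheld: $5500.36 × 0.205 = $1127.57
State unemployment insurance (employee share): $5920.64 × 0.01 = $59.21
Roth 401(k) contribution: $5920.64 × 0.022 = $130.25
Total deductions = $124.25 + $296.03 + $428.48 + $1127.57 + $59.21 + $130.25 = $2165.79
Net pay = $5920.64 − $2165.79 = $3754.85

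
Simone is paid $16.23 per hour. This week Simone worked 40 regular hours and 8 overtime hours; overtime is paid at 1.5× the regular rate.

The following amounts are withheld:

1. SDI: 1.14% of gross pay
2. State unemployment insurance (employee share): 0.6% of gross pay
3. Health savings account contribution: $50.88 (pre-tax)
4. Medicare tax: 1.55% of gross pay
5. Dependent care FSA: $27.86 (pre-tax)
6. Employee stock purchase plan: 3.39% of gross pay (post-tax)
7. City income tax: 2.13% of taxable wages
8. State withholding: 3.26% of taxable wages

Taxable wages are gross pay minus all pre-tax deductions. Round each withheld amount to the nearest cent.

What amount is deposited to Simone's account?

$667.60

Regular pay: 40 × $16.23 = $649.20
Overtime pay: 8 × $16.23 × 1.5 = $194.76
Gross pay = $649.20 + $194.76 = $843.96
Health savings account contribution: $50.88
Dependent care FSA: $27.86
Pre-tax total = $50.88 + $27.86 = $78.74
Taxable wages = $843.96 − $78.74 = $765.22
City income tax: $765.22 × 0.0213 = $16.30
State withholding: $765.22 × 0.0326 = $24.95
Medicare tax: $843.96 × 0.0155 = $13.08
State unemployment insurance (employee share): $843.96 × 0.006 = $5.06
SDI: $843.96 × 0.0114 = $9.62
Employee stock purchase plan: $843.96 × 0.0339 = $28.61
Total deductions = $50.88 + $27.86 + $16.30 + $24.95 + $13.08 + $5.06 + $9.62 + $28.61 = $176.36
Net pay = $843.96 − $176.36 = $667.60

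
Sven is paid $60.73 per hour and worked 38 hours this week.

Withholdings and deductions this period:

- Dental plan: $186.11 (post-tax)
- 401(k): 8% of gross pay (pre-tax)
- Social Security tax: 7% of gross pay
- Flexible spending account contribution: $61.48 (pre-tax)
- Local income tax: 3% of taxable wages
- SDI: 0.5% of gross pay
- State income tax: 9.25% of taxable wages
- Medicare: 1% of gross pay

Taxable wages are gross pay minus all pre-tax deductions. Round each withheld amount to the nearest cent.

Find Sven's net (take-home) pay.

Gross pay: 38 × $60.73 = $2,307.74
Flexible spending account contribution: $61.48
401(k): $2,307.74 × 0.08 = $184.62
Pre-tax total = $61.48 + $184.62 = $246.10
Taxable wages = $2,307.74 − $246.10 = $2,061.64
Local income tax: $2,061.64 × 0.03 = $61.85
State income tax: $2,061.64 × 0.0925 = $190.70
Social Security tax: $2,307.74 × 0.07 = $161.54
Medicare: $2,307.74 × 0.01 = $23.08
SDI: $2,307.74 × 0.005 = $11.54
Dental plan: $186.11
Total deductions = $61.48 + $184.62 + $61.85 + $190.70 + $161.54 + $23.08 + $11.54 + $186.11 = $880.92
Net pay = $2,307.74 − $880.92 = $1,426.82

$1,426.82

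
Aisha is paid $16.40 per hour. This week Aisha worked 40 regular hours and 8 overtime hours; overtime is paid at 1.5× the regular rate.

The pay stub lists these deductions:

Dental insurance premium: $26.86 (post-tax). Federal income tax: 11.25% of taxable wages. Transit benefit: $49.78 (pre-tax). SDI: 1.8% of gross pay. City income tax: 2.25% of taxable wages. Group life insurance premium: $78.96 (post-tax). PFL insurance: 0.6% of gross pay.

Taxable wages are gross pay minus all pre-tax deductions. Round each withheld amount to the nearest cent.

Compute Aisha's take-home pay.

$568.32

Regular pay: 40 × $16.40 = $656.00
Overtime pay: 8 × $16.40 × 1.5 = $196.80
Gross pay = $656.00 + $196.80 = $852.80
Transit benefit: $49.78
Taxable wages = $852.80 − $49.78 = $803.02
Federal income tax: $803.02 × 0.1125 = $90.34
City income tax: $803.02 × 0.0225 = $18.07
SDI: $852.80 × 0.018 = $15.35
PFL insurance: $852.80 × 0.006 = $5.12
Group life insurance premium: $78.96
Dental insurance premium: $26.86
Total deductions = $49.78 + $90.34 + $18.07 + $15.35 + $5.12 + $78.96 + $26.86 = $284.48
Net pay = $852.80 − $284.48 = $568.32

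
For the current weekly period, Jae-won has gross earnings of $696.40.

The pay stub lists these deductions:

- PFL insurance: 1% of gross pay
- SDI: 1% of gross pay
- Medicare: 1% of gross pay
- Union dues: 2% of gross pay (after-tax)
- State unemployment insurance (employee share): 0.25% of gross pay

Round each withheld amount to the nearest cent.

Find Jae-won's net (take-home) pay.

State unemployment insurance (employee share): $696.40 × 0.0025 = $1.74
Medicare: $696.40 × 0.01 = $6.96
SDI: $696.40 × 0.01 = $6.96
PFL insurance: $696.40 × 0.01 = $6.96
Union dues: $696.40 × 0.02 = $13.93
Total deductions = $1.74 + $6.96 + $6.96 + $6.96 + $13.93 = $36.55
Net pay = $696.40 − $36.55 = $659.85

$659.85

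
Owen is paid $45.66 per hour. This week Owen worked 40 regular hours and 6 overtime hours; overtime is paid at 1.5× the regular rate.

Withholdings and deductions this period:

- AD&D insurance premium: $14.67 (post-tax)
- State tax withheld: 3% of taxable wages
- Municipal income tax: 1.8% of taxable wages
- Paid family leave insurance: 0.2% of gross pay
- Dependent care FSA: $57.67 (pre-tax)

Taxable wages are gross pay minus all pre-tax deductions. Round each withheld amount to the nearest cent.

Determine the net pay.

$2,055.91

Regular pay: 40 × $45.66 = $1,826.40
Overtime pay: 6 × $45.66 × 1.5 = $410.94
Gross pay = $1,826.40 + $410.94 = $2,237.34
Dependent care FSA: $57.67
Taxable wages = $2,237.34 − $57.67 = $2,179.67
State tax withheld: $2,179.67 × 0.03 = $65.39
Municipal income tax: $2,179.67 × 0.018 = $39.23
Paid family leave insurance: $2,237.34 × 0.002 = $4.47
AD&D insurance premium: $14.67
Total deductions = $57.67 + $65.39 + $39.23 + $4.47 + $14.67 = $181.43
Net pay = $2,237.34 − $181.43 = $2,055.91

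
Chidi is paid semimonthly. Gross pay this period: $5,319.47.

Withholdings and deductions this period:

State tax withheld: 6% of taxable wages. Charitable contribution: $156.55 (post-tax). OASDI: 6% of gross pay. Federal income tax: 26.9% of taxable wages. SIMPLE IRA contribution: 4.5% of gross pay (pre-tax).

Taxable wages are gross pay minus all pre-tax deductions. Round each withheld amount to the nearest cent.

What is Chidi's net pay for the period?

$2,933.02

SIMPLE IRA contribution: $5,319.47 × 0.045 = $239.38
Taxable wages = $5,319.47 − $239.38 = $5,080.09
State tax withheld: $5,080.09 × 0.06 = $304.81
Federal income tax: $5,080.09 × 0.269 = $1,366.54
OASDI: $5,319.47 × 0.06 = $319.17
Charitable contribution: $156.55
Total deductions = $239.38 + $304.81 + $1,366.54 + $319.17 + $156.55 = $2,386.45
Net pay = $5,319.47 − $2,386.45 = $2,933.02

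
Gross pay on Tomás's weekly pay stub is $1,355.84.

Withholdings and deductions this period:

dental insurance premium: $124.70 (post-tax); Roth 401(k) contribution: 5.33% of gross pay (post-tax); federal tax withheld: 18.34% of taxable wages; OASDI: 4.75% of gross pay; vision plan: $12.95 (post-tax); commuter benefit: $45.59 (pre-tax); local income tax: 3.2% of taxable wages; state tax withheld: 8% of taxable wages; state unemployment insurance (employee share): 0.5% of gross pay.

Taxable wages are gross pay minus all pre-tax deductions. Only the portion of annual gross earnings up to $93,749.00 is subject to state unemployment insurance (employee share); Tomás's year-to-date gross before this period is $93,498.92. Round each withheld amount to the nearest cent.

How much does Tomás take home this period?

Commuter benefit: $45.59
Taxable wages = $1,355.84 − $45.59 = $1,310.25
Local income tax: $1,310.25 × 0.032 = $41.93
State tax withheld: $1,310.25 × 0.08 = $104.82
Federal tax withheld: $1,310.25 × 0.1834 = $240.30
OASDI: $1,355.84 × 0.0475 = $64.40
State unemployment insurance (employee share): only $93,749.00 − $93,498.92 = $250.08 of this check is subject → $250.08 × 0.005 = $1.25
Vision plan: $12.95
Dental insurance premium: $124.70
Roth 401(k) contribution: $1,355.84 × 0.0533 = $72.27
Total deductions = $45.59 + $41.93 + $104.82 + $240.30 + $64.40 + $1.25 + $12.95 + $124.70 + $72.27 = $708.21
Net pay = $1,355.84 − $708.21 = $647.63

$647.63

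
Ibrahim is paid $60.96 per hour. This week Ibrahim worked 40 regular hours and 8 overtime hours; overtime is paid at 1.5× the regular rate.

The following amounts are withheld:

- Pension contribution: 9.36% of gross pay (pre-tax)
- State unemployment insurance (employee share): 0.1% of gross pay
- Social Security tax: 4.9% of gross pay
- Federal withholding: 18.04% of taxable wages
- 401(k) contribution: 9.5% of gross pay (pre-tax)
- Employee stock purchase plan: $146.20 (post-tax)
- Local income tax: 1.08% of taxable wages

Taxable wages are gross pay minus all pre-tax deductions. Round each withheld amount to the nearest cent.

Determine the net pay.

Regular pay: 40 × $60.96 = $2,438.40
Overtime pay: 8 × $60.96 × 1.5 = $731.52
Gross pay = $2,438.40 + $731.52 = $3,169.92
401(k) contribution: $3,169.92 × 0.095 = $301.14
Pension contribution: $3,169.92 × 0.0936 = $296.70
Pre-tax total = $301.14 + $296.70 = $597.84
Taxable wages = $3,169.92 − $597.84 = $2,572.08
Federal withholding: $2,572.08 × 0.1804 = $464.00
Local income tax: $2,572.08 × 0.0108 = $27.78
State unemployment insurance (employee share): $3,169.92 × 0.001 = $3.17
Social Security tax: $3,169.92 × 0.049 = $155.33
Employee stock purchase plan: $146.20
Total deductions = $301.14 + $296.70 + $464.00 + $27.78 + $3.17 + $155.33 + $146.20 = $1,394.32
Net pay = $3,169.92 − $1,394.32 = $1,775.60

$1,775.60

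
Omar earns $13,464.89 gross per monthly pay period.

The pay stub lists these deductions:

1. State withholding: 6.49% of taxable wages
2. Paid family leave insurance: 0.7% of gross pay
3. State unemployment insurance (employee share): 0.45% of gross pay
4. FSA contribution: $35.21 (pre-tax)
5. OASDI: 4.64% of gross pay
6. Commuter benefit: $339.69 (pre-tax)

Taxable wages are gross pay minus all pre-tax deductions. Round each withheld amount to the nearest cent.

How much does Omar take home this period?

$11,460.84

FSA contribution: $35.21
Commuter benefit: $339.69
Pre-tax total = $35.21 + $339.69 = $374.90
Taxable wages = $13,464.89 − $374.90 = $13,089.99
State withholding: $13,089.99 × 0.0649 = $849.54
State unemployment insurance (employee share): $13,464.89 × 0.0045 = $60.59
Paid family leave insurance: $13,464.89 × 0.007 = $94.25
OASDI: $13,464.89 × 0.0464 = $624.77
Total deductions = $35.21 + $339.69 + $849.54 + $60.59 + $94.25 + $624.77 = $2,004.05
Net pay = $13,464.89 − $2,004.05 = $11,460.84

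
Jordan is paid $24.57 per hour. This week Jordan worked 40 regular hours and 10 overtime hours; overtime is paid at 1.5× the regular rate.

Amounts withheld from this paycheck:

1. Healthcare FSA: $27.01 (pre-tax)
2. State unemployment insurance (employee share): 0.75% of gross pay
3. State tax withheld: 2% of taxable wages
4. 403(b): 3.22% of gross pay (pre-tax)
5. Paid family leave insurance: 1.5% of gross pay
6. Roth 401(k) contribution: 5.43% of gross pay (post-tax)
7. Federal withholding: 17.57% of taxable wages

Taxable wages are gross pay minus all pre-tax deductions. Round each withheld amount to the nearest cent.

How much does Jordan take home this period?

$926.38

Regular pay: 40 × $24.57 = $982.80
Overtime pay: 10 × $24.57 × 1.5 = $368.55
Gross pay = $982.80 + $368.55 = $1,351.35
403(b): $1,351.35 × 0.0322 = $43.51
Healthcare FSA: $27.01
Pre-tax total = $43.51 + $27.01 = $70.52
Taxable wages = $1,351.35 − $70.52 = $1,280.83
State tax withheld: $1,280.83 × 0.02 = $25.62
Federal withholding: $1,280.83 × 0.1757 = $225.04
Paid family leave insurance: $1,351.35 × 0.015 = $20.27
State unemployment insurance (employee share): $1,351.35 × 0.0075 = $10.14
Roth 401(k) contribution: $1,351.35 × 0.0543 = $73.38
Total deductions = $43.51 + $27.01 + $25.62 + $225.04 + $20.27 + $10.14 + $73.38 = $424.97
Net pay = $1,351.35 − $424.97 = $926.38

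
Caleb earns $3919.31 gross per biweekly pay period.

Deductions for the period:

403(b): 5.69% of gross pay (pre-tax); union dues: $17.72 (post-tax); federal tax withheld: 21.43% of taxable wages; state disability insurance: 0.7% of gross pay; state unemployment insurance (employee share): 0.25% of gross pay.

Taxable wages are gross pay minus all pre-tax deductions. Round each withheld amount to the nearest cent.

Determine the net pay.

$2849.22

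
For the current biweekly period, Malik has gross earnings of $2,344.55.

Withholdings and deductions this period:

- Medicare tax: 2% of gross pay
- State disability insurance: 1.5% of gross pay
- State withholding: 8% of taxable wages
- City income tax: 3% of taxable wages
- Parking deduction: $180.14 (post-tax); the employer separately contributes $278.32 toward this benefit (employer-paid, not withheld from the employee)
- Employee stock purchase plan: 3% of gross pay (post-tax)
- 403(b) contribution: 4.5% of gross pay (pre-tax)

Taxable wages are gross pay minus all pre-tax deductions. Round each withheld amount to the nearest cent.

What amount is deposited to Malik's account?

$1,660.22

403(b) contribution: $2,344.55 × 0.045 = $105.50
Taxable wages = $2,344.55 − $105.50 = $2,239.05
State withholding: $2,239.05 × 0.08 = $179.12
City income tax: $2,239.05 × 0.03 = $67.17
Medicare tax: $2,344.55 × 0.02 = $46.89
State disability insurance: $2,344.55 × 0.015 = $35.17
Parking deduction: $180.14
Employee stock purchase plan: $2,344.55 × 0.03 = $70.34
(Employer's $278.32 toward parking deduction is not withheld from the employee.)
Total deductions = $105.50 + $179.12 + $67.17 + $46.89 + $35.17 + $180.14 + $70.34 = $684.33
Net pay = $2,344.55 − $684.33 = $1,660.22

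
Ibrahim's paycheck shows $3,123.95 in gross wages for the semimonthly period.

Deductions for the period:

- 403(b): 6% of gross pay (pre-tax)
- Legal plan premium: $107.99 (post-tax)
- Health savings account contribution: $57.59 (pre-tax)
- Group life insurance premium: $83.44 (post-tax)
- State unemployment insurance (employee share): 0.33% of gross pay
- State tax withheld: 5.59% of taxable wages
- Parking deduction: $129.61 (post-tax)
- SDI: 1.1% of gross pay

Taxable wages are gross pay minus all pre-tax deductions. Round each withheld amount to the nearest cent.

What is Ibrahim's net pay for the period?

403(b): $3,123.95 × 0.06 = $187.44
Health savings account contribution: $57.59
Pre-tax total = $187.44 + $57.59 = $245.03
Taxable wages = $3,123.95 − $245.03 = $2,878.92
State tax withheld: $2,878.92 × 0.0559 = $160.93
SDI: $3,123.95 × 0.011 = $34.36
State unemployment insurance (employee share): $3,123.95 × 0.0033 = $10.31
Parking deduction: $129.61
Group life insurance premium: $83.44
Legal plan premium: $107.99
Total deductions = $187.44 + $57.59 + $160.93 + $34.36 + $10.31 + $129.61 + $83.44 + $107.99 = $771.67
Net pay = $3,123.95 − $771.67 = $2,352.28

$2,352.28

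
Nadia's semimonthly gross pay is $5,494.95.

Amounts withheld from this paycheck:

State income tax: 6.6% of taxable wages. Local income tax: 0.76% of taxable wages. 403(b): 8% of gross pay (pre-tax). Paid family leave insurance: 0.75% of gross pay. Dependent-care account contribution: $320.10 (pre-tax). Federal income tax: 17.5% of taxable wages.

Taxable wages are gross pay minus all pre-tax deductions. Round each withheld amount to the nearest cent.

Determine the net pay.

Dependent-care account contribution: $320.10
403(b): $5,494.95 × 0.08 = $439.60
Pre-tax total = $320.10 + $439.60 = $759.70
Taxable wages = $5,494.95 − $759.70 = $4,735.25
Federal income tax: $4,735.25 × 0.175 = $828.67
State income tax: $4,735.25 × 0.066 = $312.53
Local income tax: $4,735.25 × 0.0076 = $35.99
Paid family leave insurance: $5,494.95 × 0.0075 = $41.21
Total deductions = $320.10 + $439.60 + $828.67 + $312.53 + $35.99 + $41.21 = $1,978.10
Net pay = $5,494.95 − $1,978.10 = $3,516.85

$3,516.85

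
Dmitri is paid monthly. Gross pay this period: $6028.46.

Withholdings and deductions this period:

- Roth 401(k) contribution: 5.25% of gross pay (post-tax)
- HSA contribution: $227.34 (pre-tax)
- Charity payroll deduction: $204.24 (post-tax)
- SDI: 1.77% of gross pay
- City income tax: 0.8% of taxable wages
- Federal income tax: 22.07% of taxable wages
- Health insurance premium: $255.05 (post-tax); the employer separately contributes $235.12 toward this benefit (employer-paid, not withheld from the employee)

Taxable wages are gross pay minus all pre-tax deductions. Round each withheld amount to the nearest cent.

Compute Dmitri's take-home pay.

HSA contribution: $227.34
Taxable wages = $6028.46 − $227.34 = $5801.12
Federal income tax: $5801.12 × 0.2207 = $1280.31
City income tax: $5801.12 × 0.008 = $46.41
SDI: $6028.46 × 0.0177 = $106.70
Charity payroll deduction: $204.24
Health insurance premium: $255.05
Roth 401(k) contribution: $6028.46 × 0.0525 = $316.49
(Employer's $235.12 toward health insurance premium is not withheld from the employee.)
Total deductions = $227.34 + $1280.31 + $46.41 + $106.70 + $204.24 + $255.05 + $316.49 = $2436.54
Net pay = $6028.46 − $2436.54 = $3591.92

$3591.92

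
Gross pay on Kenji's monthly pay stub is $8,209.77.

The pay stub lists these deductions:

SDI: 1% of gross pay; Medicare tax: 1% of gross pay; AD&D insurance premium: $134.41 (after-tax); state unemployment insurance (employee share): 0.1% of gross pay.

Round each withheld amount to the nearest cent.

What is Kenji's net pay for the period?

$7,902.95

Medicare tax: $8,209.77 × 0.01 = $82.10
State unemployment insurance (employee share): $8,209.77 × 0.001 = $8.21
SDI: $8,209.77 × 0.01 = $82.10
AD&D insurance premium: $134.41
Total deductions = $82.10 + $8.21 + $82.10 + $134.41 = $306.82
Net pay = $8,209.77 − $306.82 = $7,902.95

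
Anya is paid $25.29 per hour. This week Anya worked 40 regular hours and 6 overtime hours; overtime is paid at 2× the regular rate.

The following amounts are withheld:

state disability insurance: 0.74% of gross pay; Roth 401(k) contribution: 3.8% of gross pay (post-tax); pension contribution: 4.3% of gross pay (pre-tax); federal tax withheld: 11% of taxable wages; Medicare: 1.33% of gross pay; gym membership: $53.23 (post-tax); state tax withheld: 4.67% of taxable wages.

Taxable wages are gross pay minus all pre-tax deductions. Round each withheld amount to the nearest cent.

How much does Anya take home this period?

$930.90

Regular pay: 40 × $25.29 = $1011.60
Overtime pay: 6 × $25.29 × 2 = $303.48
Gross pay = $1011.60 + $303.48 = $1315.08
Pension contribution: $1315.08 × 0.043 = $56.55
Taxable wages = $1315.08 − $56.55 = $1258.53
Federal tax withheld: $1258.53 × 0.11 = $138.44
State tax withheld: $1258.53 × 0.0467 = $58.77
State disability insurance: $1315.08 × 0.0074 = $9.73
Medicare: $1315.08 × 0.0133 = $17.49
Gym membership: $53.23
Roth 401(k) contribution: $1315.08 × 0.038 = $49.97
Total deductions = $56.55 + $138.44 + $58.77 + $9.73 + $17.49 + $53.23 + $49.97 = $384.18
Net pay = $1315.08 − $384.18 = $930.90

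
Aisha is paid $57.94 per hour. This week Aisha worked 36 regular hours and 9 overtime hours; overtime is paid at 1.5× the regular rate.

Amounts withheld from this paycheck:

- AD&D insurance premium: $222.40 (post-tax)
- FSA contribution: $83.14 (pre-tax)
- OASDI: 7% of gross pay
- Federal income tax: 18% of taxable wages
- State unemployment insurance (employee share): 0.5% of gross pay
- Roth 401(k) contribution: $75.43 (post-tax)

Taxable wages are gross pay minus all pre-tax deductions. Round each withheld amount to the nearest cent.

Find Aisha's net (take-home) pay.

Regular pay: 36 × $57.94 = $2,085.84
Overtime pay: 9 × $57.94 × 1.5 = $782.19
Gross pay = $2,085.84 + $782.19 = $2,868.03
FSA contribution: $83.14
Taxable wages = $2,868.03 − $83.14 = $2,784.89
Federal income tax: $2,784.89 × 0.18 = $501.28
State unemployment insurance (employee share): $2,868.03 × 0.005 = $14.34
OASDI: $2,868.03 × 0.07 = $200.76
Roth 401(k) contribution: $75.43
AD&D insurance premium: $222.40
Total deductions = $83.14 + $501.28 + $14.34 + $200.76 + $75.43 + $222.40 = $1,097.35
Net pay = $2,868.03 − $1,097.35 = $1,770.68

$1,770.68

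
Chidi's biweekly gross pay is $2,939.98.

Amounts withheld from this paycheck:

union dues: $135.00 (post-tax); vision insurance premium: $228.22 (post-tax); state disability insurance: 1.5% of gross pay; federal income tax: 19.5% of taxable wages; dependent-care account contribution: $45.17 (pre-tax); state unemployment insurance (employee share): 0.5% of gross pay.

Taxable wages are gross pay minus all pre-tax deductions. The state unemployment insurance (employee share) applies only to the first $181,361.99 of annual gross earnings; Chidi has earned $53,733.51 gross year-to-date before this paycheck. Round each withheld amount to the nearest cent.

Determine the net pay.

$1,908.30

Dependent-care account contribution: $45.17
Taxable wages = $2,939.98 − $45.17 = $2,894.81
Federal income tax: $2,894.81 × 0.195 = $564.49
State unemployment insurance (employee share): cap not yet reached, full $2,939.98 is subject → $2,939.98 × 0.005 = $14.70
State disability insurance: $2,939.98 × 0.015 = $44.10
Vision insurance premium: $228.22
Union dues: $135.00
Total deductions = $45.17 + $564.49 + $14.70 + $44.10 + $228.22 + $135.00 = $1,031.68
Net pay = $2,939.98 − $1,031.68 = $1,908.30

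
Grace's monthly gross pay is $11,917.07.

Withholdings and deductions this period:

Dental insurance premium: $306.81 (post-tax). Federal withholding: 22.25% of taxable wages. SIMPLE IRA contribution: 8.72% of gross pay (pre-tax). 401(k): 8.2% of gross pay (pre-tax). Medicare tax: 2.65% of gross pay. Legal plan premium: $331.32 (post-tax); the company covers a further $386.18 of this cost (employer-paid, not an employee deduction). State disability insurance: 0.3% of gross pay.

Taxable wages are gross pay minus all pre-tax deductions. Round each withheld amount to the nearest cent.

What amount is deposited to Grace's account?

SIMPLE IRA contribution: $11,917.07 × 0.0872 = $1,039.17
401(k): $11,917.07 × 0.082 = $977.20
Pre-tax total = $1,039.17 + $977.20 = $2,016.37
Taxable wages = $11,917.07 − $2,016.37 = $9,900.70
Federal withholding: $9,900.70 × 0.2225 = $2,202.91
State disability insurance: $11,917.07 × 0.003 = $35.75
Medicare tax: $11,917.07 × 0.0265 = $315.80
Legal plan premium: $331.32
Dental insurance premium: $306.81
(Employer's $386.18 toward legal plan premium is not withheld from the employee.)
Total deductions = $1,039.17 + $977.20 + $2,202.91 + $35.75 + $315.80 + $331.32 + $306.81 = $5,208.96
Net pay = $11,917.07 − $5,208.96 = $6,708.11

$6,708.11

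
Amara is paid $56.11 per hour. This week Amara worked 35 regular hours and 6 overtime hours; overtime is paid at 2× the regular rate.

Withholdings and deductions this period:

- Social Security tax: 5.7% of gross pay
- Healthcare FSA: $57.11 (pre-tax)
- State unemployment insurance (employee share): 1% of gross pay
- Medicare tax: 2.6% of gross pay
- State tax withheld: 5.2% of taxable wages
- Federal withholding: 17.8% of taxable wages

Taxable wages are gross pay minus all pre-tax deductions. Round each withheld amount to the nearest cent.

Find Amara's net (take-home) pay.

Regular pay: 35 × $56.11 = $1,963.85
Overtime pay: 6 × $56.11 × 2 = $673.32
Gross pay = $1,963.85 + $673.32 = $2,637.17
Healthcare FSA: $57.11
Taxable wages = $2,637.17 − $57.11 = $2,580.06
Federal withholding: $2,580.06 × 0.178 = $459.25
State tax withheld: $2,580.06 × 0.052 = $134.16
Social Security tax: $2,637.17 × 0.057 = $150.32
Medicare tax: $2,637.17 × 0.026 = $68.57
State unemployment insurance (employee share): $2,637.17 × 0.01 = $26.37
Total deductions = $57.11 + $459.25 + $134.16 + $150.32 + $68.57 + $26.37 = $895.78
Net pay = $2,637.17 − $895.78 = $1,741.39

$1,741.39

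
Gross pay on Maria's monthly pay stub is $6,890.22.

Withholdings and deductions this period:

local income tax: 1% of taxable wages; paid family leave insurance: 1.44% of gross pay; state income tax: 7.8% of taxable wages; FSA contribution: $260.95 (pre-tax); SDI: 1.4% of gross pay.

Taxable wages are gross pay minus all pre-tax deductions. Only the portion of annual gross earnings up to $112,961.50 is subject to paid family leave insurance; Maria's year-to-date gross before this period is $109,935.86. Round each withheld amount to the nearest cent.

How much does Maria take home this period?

FSA contribution: $260.95
Taxable wages = $6,890.22 − $260.95 = $6,629.27
State income tax: $6,629.27 × 0.078 = $517.08
Local income tax: $6,629.27 × 0.01 = $66.29
Paid family leave insurance: only $112,961.50 − $109,935.86 = $3,025.64 of this check is subject → $3,025.64 × 0.0144 = $43.57
SDI: $6,890.22 × 0.014 = $96.46
Total deductions = $260.95 + $517.08 + $66.29 + $43.57 + $96.46 = $984.35
Net pay = $6,890.22 − $984.35 = $5,905.87

$5,905.87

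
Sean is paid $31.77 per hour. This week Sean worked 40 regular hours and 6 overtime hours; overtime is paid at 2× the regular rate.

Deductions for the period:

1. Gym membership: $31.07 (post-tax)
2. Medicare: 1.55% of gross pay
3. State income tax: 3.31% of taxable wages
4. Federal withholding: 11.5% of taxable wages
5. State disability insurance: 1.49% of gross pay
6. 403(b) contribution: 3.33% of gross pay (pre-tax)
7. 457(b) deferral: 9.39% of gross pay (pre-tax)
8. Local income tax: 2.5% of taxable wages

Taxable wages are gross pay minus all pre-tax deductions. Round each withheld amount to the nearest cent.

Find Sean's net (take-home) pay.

$1,111.00

Regular pay: 40 × $31.77 = $1,270.80
Overtime pay: 6 × $31.77 × 2 = $381.24
Gross pay = $1,270.80 + $381.24 = $1,652.04
403(b) contribution: $1,652.04 × 0.0333 = $55.01
457(b) deferral: $1,652.04 × 0.0939 = $155.13
Pre-tax total = $55.01 + $155.13 = $210.14
Taxable wages = $1,652.04 − $210.14 = $1,441.90
State income tax: $1,441.90 × 0.0331 = $47.73
Federal withholding: $1,441.90 × 0.115 = $165.82
Local income tax: $1,441.90 × 0.025 = $36.05
Medicare: $1,652.04 × 0.0155 = $25.61
State disability insurance: $1,652.04 × 0.0149 = $24.62
Gym membership: $31.07
Total deductions = $55.01 + $155.13 + $47.73 + $165.82 + $36.05 + $25.61 + $24.62 + $31.07 = $541.04
Net pay = $1,652.04 − $541.04 = $1,111.00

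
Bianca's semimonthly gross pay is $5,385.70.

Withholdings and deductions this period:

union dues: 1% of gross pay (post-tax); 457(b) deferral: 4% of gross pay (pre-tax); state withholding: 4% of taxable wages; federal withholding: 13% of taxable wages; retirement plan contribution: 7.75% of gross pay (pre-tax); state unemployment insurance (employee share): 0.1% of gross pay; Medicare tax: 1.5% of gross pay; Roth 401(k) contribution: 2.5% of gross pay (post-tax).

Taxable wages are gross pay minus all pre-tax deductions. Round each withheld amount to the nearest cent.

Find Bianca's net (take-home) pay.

$3,670.21

Retirement plan contribution: $5,385.70 × 0.0775 = $417.39
457(b) deferral: $5,385.70 × 0.04 = $215.43
Pre-tax total = $417.39 + $215.43 = $632.82
Taxable wages = $5,385.70 − $632.82 = $4,752.88
Federal withholding: $4,752.88 × 0.13 = $617.87
State withholding: $4,752.88 × 0.04 = $190.12
State unemployment insurance (employee share): $5,385.70 × 0.001 = $5.39
Medicare tax: $5,385.70 × 0.015 = $80.79
Union dues: $5,385.70 × 0.01 = $53.86
Roth 401(k) contribution: $5,385.70 × 0.025 = $134.64
Total deductions = $417.39 + $215.43 + $617.87 + $190.12 + $5.39 + $80.79 + $53.86 + $134.64 = $1,715.49
Net pay = $5,385.70 − $1,715.49 = $3,670.21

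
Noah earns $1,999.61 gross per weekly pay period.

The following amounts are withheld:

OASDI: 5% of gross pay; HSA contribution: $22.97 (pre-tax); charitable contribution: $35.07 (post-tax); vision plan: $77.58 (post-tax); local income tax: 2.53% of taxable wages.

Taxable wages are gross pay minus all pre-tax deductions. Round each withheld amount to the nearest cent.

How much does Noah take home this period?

HSA contribution: $22.97
Taxable wages = $1,999.61 − $22.97 = $1,976.64
Local income tax: $1,976.64 × 0.0253 = $50.01
OASDI: $1,999.61 × 0.05 = $99.98
Charitable contribution: $35.07
Vision plan: $77.58
Total deductions = $22.97 + $50.01 + $99.98 + $35.07 + $77.58 = $285.61
Net pay = $1,999.61 − $285.61 = $1,714.00

$1,714.00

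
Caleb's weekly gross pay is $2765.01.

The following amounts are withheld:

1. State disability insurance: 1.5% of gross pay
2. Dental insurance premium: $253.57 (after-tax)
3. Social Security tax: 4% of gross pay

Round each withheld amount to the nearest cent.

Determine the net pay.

$2359.36

Social Security tax: $2765.01 × 0.04 = $110.60
State disability insurance: $2765.01 × 0.015 = $41.48
Dental insurance premium: $253.57
Total deductions = $110.60 + $41.48 + $253.57 = $405.65
Net pay = $2765.01 − $405.65 = $2359.36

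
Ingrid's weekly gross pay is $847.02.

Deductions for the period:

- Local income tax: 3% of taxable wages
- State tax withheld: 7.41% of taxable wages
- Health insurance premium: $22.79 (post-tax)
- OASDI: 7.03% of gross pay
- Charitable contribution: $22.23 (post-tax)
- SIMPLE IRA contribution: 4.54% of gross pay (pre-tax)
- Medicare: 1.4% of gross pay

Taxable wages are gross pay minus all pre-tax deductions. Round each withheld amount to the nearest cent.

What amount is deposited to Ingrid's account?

$607.96

SIMPLE IRA contribution: $847.02 × 0.0454 = $38.45
Taxable wages = $847.02 − $38.45 = $808.57
Local income tax: $808.57 × 0.03 = $24.26
State tax withheld: $808.57 × 0.0741 = $59.92
Medicare: $847.02 × 0.014 = $11.86
OASDI: $847.02 × 0.0703 = $59.55
Charitable contribution: $22.23
Health insurance premium: $22.79
Total deductions = $38.45 + $24.26 + $59.92 + $11.86 + $59.55 + $22.23 + $22.79 = $239.06
Net pay = $847.02 − $239.06 = $607.96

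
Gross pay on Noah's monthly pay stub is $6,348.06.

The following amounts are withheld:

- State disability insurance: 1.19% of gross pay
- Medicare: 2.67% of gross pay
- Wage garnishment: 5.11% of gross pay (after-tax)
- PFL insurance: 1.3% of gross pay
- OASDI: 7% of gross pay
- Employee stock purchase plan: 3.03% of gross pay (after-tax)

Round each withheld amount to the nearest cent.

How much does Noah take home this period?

OASDI: $6,348.06 × 0.07 = $444.36
Medicare: $6,348.06 × 0.0267 = $169.49
PFL insurance: $6,348.06 × 0.013 = $82.52
State disability insurance: $6,348.06 × 0.0119 = $75.54
Employee stock purchase plan: $6,348.06 × 0.0303 = $192.35
Wage garnishment: $6,348.06 × 0.0511 = $324.39
Total deductions = $444.36 + $169.49 + $82.52 + $75.54 + $192.35 + $324.39 = $1,288.65
Net pay = $6,348.06 − $1,288.65 = $5,059.41

$5,059.41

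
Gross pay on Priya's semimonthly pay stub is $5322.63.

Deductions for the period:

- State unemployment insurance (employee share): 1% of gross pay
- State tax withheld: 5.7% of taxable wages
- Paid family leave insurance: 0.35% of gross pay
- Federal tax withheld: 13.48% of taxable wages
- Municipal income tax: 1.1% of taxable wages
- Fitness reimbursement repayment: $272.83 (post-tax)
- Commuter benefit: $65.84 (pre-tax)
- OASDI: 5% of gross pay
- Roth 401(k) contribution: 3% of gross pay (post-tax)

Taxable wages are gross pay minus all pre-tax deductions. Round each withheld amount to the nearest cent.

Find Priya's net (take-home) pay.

$3420.21

Commuter benefit: $65.84
Taxable wages = $5322.63 − $65.84 = $5256.79
Municipal income tax: $5256.79 × 0.011 = $57.82
State tax withheld: $5256.79 × 0.057 = $299.64
Federal tax withheld: $5256.79 × 0.1348 = $708.62
OASDI: $5322.63 × 0.05 = $266.13
Paid family leave insurance: $5322.63 × 0.0035 = $18.63
State unemployment insurance (employee share): $5322.63 × 0.01 = $53.23
Fitness reimbursement repayment: $272.83
Roth 401(k) contribution: $5322.63 × 0.03 = $159.68
Total deductions = $65.84 + $57.82 + $299.64 + $708.62 + $266.13 + $18.63 + $53.23 + $272.83 + $159.68 = $1902.42
Net pay = $5322.63 − $1902.42 = $3420.21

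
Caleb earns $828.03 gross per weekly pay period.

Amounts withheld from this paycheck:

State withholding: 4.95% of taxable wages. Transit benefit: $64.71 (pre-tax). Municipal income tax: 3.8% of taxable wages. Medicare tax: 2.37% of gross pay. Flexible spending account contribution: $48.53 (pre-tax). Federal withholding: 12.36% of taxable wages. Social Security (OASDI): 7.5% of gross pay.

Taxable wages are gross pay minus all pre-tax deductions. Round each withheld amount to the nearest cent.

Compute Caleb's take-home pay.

Transit benefit: $64.71
Flexible spending account contribution: $48.53
Pre-tax total = $64.71 + $48.53 = $113.24
Taxable wages = $828.03 − $113.24 = $714.79
State withholding: $714.79 × 0.0495 = $35.38
Municipal income tax: $714.79 × 0.038 = $27.16
Federal withholding: $714.79 × 0.1236 = $88.35
Social Security (OASDI): $828.03 × 0.075 = $62.10
Medicare tax: $828.03 × 0.0237 = $19.62
Total deductions = $64.71 + $48.53 + $35.38 + $27.16 + $88.35 + $62.10 + $19.62 = $345.85
Net pay = $828.03 − $345.85 = $482.18

$482.18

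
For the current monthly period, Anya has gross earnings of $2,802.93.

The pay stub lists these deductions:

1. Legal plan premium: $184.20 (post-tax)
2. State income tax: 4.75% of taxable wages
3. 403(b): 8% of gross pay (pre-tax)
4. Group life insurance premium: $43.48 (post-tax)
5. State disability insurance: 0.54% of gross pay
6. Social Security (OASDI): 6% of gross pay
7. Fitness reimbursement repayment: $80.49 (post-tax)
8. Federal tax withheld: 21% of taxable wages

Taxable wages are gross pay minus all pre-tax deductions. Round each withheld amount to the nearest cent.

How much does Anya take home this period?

$1,423.19

403(b): $2,802.93 × 0.08 = $224.23
Taxable wages = $2,802.93 − $224.23 = $2,578.70
Federal tax withheld: $2,578.70 × 0.21 = $541.53
State income tax: $2,578.70 × 0.0475 = $122.49
State disability insurance: $2,802.93 × 0.0054 = $15.14
Social Security (OASDI): $2,802.93 × 0.06 = $168.18
Legal plan premium: $184.20
Group life insurance premium: $43.48
Fitness reimbursement repayment: $80.49
Total deductions = $224.23 + $541.53 + $122.49 + $15.14 + $168.18 + $184.20 + $43.48 + $80.49 = $1,379.74
Net pay = $2,802.93 − $1,379.74 = $1,423.19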